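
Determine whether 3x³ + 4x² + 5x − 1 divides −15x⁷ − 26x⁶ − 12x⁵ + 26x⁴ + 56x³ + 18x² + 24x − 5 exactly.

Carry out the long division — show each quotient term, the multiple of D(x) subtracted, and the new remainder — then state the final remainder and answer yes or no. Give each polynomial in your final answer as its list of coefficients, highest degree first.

Step 1: lead(−15x⁷ − 26x⁶ − 12x⁵ + 26x⁴ + 56x³ + 18x² + 24x − 5) ÷ lead(D) = −15x⁷ ÷ 3x³ = −5x⁴. Subtract (−5x⁴)·D = −15x⁷ − 20x⁶ − 25x⁵ + 5x⁴. Remainder: −6x⁶ + 13x⁵ + 21x⁴ + 56x³ + 18x² + 24x − 5.
Step 2: lead(−6x⁶ + 13x⁵ + 21x⁴ + 56x³ + 18x² + 24x − 5) ÷ lead(D) = −6x⁶ ÷ 3x³ = −2x³. Subtract (−2x³)·D = −6x⁶ − 8x⁵ − 10x⁴ + 2x³. Remainder: 21x⁵ + 31x⁴ + 54x³ + 18x² + 24x − 5.
Step 3: lead(21x⁵ + 31x⁴ + 54x³ + 18x² + 24x − 5) ÷ lead(D) = 21x⁵ ÷ 3x³ = 7x². Subtract (7x²)·D = 21x⁵ + 28x⁴ + 35x³ − 7x². Remainder: 3x⁴ + 19x³ + 25x² + 24x − 5.
Step 4: lead(3x⁴ + 19x³ + 25x² + 24x − 5) ÷ lead(D) = 3x⁴ ÷ 3x³ = x. Subtract (x)·D = 3x⁴ + 4x³ + 5x² − x. Remainder: 15x³ + 20x² + 25x − 5.
Step 5: lead(15x³ + 20x² + 25x − 5) ÷ lead(D) = 15x³ ÷ 3x³ = 5. Subtract (5)·D = 15x³ + 20x² + 25x − 5. Remainder: 0.

R = [0], so D(x) is a factor of P(x). yes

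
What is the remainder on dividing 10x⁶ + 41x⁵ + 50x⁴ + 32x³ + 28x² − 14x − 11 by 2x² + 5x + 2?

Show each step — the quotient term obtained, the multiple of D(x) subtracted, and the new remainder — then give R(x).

R(x) = 1

Step 1: lead(10x⁶ + 41x⁵ + 50x⁴ + 32x³ + 28x² − 14x − 11) ÷ lead(D) = 10x⁶ ÷ 2x² = 5x⁴. Subtract (5x⁴)·D = 10x⁶ + 25x⁵ + 10x⁴. Remainder: 16x⁵ + 40x⁴ + 32x³ + 28x² − 14x − 11.
Step 2: lead(16x⁵ + 40x⁴ + 32x³ + 28x² − 14x − 11) ÷ lead(D) = 16x⁵ ÷ 2x² = 8x³. Subtract (8x³)·D = 16x⁵ + 40x⁴ + 16x³. Remainder: 16x³ + 28x² − 14x − 11.
Step 3: lead(16x³ + 28x² − 14x − 11) ÷ lead(D) = 16x³ ÷ 2x² = 8x. Subtract (8x)·D = 16x³ + 40x² + 16x. Remainder: −12x² − 30x − 11.
Step 4: lead(−12x² − 30x − 11) ÷ lead(D) = −12x² ÷ 2x² = −6. Subtract (−6)·D = −12x² − 30x − 12. Remainder: 1.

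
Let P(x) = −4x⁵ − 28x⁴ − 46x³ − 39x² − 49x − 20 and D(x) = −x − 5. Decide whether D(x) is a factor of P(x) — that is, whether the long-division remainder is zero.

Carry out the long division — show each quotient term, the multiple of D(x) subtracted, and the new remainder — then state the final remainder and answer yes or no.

Step 1: lead(−4x⁵ − 28x⁴ − 46x³ − 39x² − 49x − 20) ÷ lead(D) = −4x⁵ ÷ −x = 4x⁴. Subtract (4x⁴)·D = −4x⁵ − 20x⁴. Remainder: −8x⁴ − 46x³ − 39x² − 49x − 20.
Step 2: lead(−8x⁴ − 46x³ − 39x² − 49x − 20) ÷ lead(D) = −8x⁴ ÷ −x = 8x³. Subtract (8x³)·D = −8x⁴ − 40x³. Remainder: −6x³ − 39x² − 49x − 20.
Step 3: lead(−6x³ − 39x² − 49x − 20) ÷ lead(D) = −6x³ ÷ −x = 6x². Subtract (6x²)·D = −6x³ − 30x². Remainder: −9x² − 49x − 20.
Step 4: lead(−9x² − 49x − 20) ÷ lead(D) = −9x² ÷ −x = 9x. Subtract (9x)·D = −9x² − 45x. Remainder: −4x − 20.
Step 5: lead(−4x − 20) ÷ lead(D) = −4x ÷ −x = 4. Subtract (4)·D = −4x − 20. Remainder: 0.

R(x) = 0, so D(x) is a factor of P(x). yes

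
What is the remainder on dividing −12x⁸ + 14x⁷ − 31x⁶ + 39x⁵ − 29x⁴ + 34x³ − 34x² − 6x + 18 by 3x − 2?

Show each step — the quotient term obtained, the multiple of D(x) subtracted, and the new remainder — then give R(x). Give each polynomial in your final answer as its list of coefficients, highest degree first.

Step 1: lead(−12x⁸ + 14x⁷ − 31x⁶ + 39x⁵ − 29x⁴ + 34x³ − 34x² − 6x + 18) ÷ lead(D) = −12x⁸ ÷ 3x = −4x⁷. Subtract (−4x⁷)·D = −12x⁸ + 8x⁷. Remainder: 6x⁷ − 31x⁶ + 39x⁵ − 29x⁴ + 34x³ − 34x² − 6x + 18.
Step 2: lead(6x⁷ − 31x⁶ + 39x⁵ − 29x⁴ + 34x³ − 34x² − 6x + 18) ÷ lead(D) = 6x⁷ ÷ 3x = 2x⁶. Subtract (2x⁶)·D = 6x⁷ − 4x⁶. Remainder: −27x⁶ + 39x⁵ − 29x⁴ + 34x³ − 34x² − 6x + 18.
Step 3: lead(−27x⁶ + 39x⁵ − 29x⁴ + 34x³ − 34x² − 6x + 18) ÷ lead(D) = −27x⁶ ÷ 3x = −9x⁵. Subtract (−9x⁵)·D = −27x⁶ + 18x⁵. Remainder: 21x⁵ − 29x⁴ + 34x³ − 34x² − 6x + 18.
Step 4: lead(21x⁵ − 29x⁴ + 34x³ − 34x² − 6x + 18) ÷ lead(D) = 21x⁵ ÷ 3x = 7x⁴. Subtract (7x⁴)·D = 21x⁵ − 14x⁴. Remainder: −15x⁴ + 34x³ − 34x² − 6x + 18.
Step 5: lead(−15x⁴ + 34x³ − 34x² − 6x + 18) ÷ lead(D) = −15x⁴ ÷ 3x = −5x³. Subtract (−5x³)·D = −15x⁴ + 10x³. Remainder: 24x³ − 34x² − 6x + 18.
Step 6: lead(24x³ − 34x² − 6x + 18) ÷ lead(D) = 24x³ ÷ 3x = 8x². Subtract (8x²)·D = 24x³ − 16x². Remainder: −18x² − 6x + 18.
Step 7: lead(−18x² − 6x + 18) ÷ lead(D) = −18x² ÷ 3x = −6x. Subtract (−6x)·D = −18x² + 12x. Remainder: −18x + 18.
Step 8: lead(−18x + 18) ÷ lead(D) = −18x ÷ 3x = −6. Subtract (−6)·D = −18x + 12. Remainder: 6.

R = [6]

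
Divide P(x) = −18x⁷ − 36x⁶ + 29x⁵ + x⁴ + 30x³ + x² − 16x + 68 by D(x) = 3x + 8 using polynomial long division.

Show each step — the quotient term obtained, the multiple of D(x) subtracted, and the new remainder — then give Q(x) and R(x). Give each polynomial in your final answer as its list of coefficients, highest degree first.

Step 1: lead(−18x⁷ − 36x⁶ + 29x⁵ + x⁴ + 30x³ + x² − 16x + 68) ÷ lead(D) = −18x⁷ ÷ 3x = −6x⁶. Subtract (−6x⁶)·D = −18x⁷ − 48x⁶. Remainder: 12x⁶ + 29x⁵ + x⁴ + 30x³ + x² − 16x + 68.
Step 2: lead(12x⁶ + 29x⁵ + x⁴ + 30x³ + x² − 16x + 68) ÷ lead(D) = 12x⁶ ÷ 3x = 4x⁵. Subtract (4x⁵)·D = 12x⁶ + 32x⁵. Remainder: −3x⁵ + x⁴ + 30x³ + x² − 16x + 68.
Step 3: lead(−3x⁵ + x⁴ + 30x³ + x² − 16x + 68) ÷ lead(D) = −3x⁵ ÷ 3x = −x⁴. Subtract (−x⁴)·D = −3x⁵ − 8x⁴. Remainder: 9x⁴ + 30x³ + x² − 16x + 68.
Step 4: lead(9x⁴ + 30x³ + x² − 16x + 68) ÷ lead(D) = 9x⁴ ÷ 3x = 3x³. Subtract (3x³)·D = 9x⁴ + 24x³. Remainder: 6x³ + x² − 16x + 68.
Step 5: lead(6x³ + x² − 16x + 68) ÷ lead(D) = 6x³ ÷ 3x = 2x². Subtract (2x²)·D = 6x³ + 16x². Remainder: −15x² − 16x + 68.
Step 6: lead(−15x² − 16x + 68) ÷ lead(D) = −15x² ÷ 3x = −5x. Subtract (−5x)·D = −15x² − 40x. Remainder: 24x + 68.
Step 7: lead(24x + 68) ÷ lead(D) = 24x ÷ 3x = 8. Subtract (8)·D = 24x + 64. Remainder: 4.

Q = [-6, 4, -1, 3, 2, -5, 8]; R = [4]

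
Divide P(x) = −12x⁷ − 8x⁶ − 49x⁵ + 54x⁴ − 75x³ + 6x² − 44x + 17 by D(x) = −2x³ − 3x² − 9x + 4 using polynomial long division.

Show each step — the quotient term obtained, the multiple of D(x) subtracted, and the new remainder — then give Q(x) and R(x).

Q(x) = 6x⁴ − 5x³ + 5x² + 5; R(x) = x² + x − 3

Step 1: lead(−12x⁷ − 8x⁶ − 49x⁵ + 54x⁴ − 75x³ + 6x² − 44x + 17) ÷ lead(D) = −12x⁷ ÷ −2x³ = 6x⁴. Subtract (6x⁴)·D = −12x⁷ − 18x⁶ − 54x⁵ + 24x⁴. Remainder: 10x⁶ + 5x⁵ + 30x⁴ − 75x³ + 6x² − 44x + 17.
Step 2: lead(10x⁶ + 5x⁵ + 30x⁴ − 75x³ + 6x² − 44x + 17) ÷ lead(D) = 10x⁶ ÷ −2x³ = −5x³. Subtract (−5x³)·D = 10x⁶ + 15x⁵ + 45x⁴ − 20x³. Remainder: −10x⁵ − 15x⁴ − 55x³ + 6x² − 44x + 17.
Step 3: lead(−10x⁵ − 15x⁴ − 55x³ + 6x² − 44x + 17) ÷ lead(D) = −10x⁵ ÷ −2x³ = 5x². Subtract (5x²)·D = −10x⁵ − 15x⁴ − 45x³ + 20x². Remainder: −10x³ − 14x² − 44x + 17.
Step 4: lead(−10x³ − 14x² − 44x + 17) ÷ lead(D) = −10x³ ÷ −2x³ = 5. Subtract (5)·D = −10x³ − 15x² − 45x + 20. Remainder: x² + x − 3.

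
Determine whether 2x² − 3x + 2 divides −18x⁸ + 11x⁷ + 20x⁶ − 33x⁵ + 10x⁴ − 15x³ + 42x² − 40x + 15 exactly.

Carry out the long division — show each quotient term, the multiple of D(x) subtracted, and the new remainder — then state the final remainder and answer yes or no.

R(x) = −1, so D(x) is not a factor of P(x). no

Step 1: lead(−18x⁸ + 11x⁷ + 20x⁶ − 33x⁵ + 10x⁴ − 15x³ + 42x² − 40x + 15) ÷ lead(D) = −18x⁸ ÷ 2x² = −9x⁶. Subtract (−9x⁶)·D = −18x⁸ + 27x⁷ − 18x⁶. Remainder: −16x⁷ + 38x⁶ − 33x⁵ + 10x⁴ − 15x³ + 42x² − 40x + 15.
Step 2: lead(−16x⁷ + 38x⁶ − 33x⁵ + 10x⁴ − 15x³ + 42x² − 40x + 15) ÷ lead(D) = −16x⁷ ÷ 2x² = −8x⁵. Subtract (−8x⁵)·D = −16x⁷ + 24x⁶ − 16x⁵. Remainder: 14x⁶ − 17x⁵ + 10x⁴ − 15x³ + 42x² − 40x + 15.
Step 3: lead(14x⁶ − 17x⁵ + 10x⁴ − 15x³ + 42x² − 40x + 15) ÷ lead(D) = 14x⁶ ÷ 2x² = 7x⁴. Subtract (7x⁴)·D = 14x⁶ − 21x⁵ + 14x⁴. Remainder: 4x⁵ − 4x⁴ − 15x³ + 42x² − 40x + 15.
Step 4: lead(4x⁵ − 4x⁴ − 15x³ + 42x² − 40x + 15) ÷ lead(D) = 4x⁵ ÷ 2x² = 2x³. Subtract (2x³)·D = 4x⁵ − 6x⁴ + 4x³. Remainder: 2x⁴ − 19x³ + 42x² − 40x + 15.
Step 5: lead(2x⁴ − 19x³ + 42x² − 40x + 15) ÷ lead(D) = 2x⁴ ÷ 2x² = x². Subtract (x²)·D = 2x⁴ − 3x³ + 2x². Remainder: −16x³ + 40x² − 40x + 15.
Step 6: lead(−16x³ + 40x² − 40x + 15) ÷ lead(D) = −16x³ ÷ 2x² = −8x. Subtract (−8x)·D = −16x³ + 24x² − 16x. Remainder: 16x² − 24x + 15.
Step 7: lead(16x² − 24x + 15) ÷ lead(D) = 16x² ÷ 2x² = 8. Subtract (8)·D = 16x² − 24x + 16. Remainder: −1.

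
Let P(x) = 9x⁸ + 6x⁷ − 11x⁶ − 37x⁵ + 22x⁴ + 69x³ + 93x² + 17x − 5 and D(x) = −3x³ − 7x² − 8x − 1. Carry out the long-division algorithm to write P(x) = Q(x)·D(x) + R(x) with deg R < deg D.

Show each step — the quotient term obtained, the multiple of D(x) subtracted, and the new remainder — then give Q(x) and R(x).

Step 1: lead(9x⁸ + 6x⁷ − 11x⁶ − 37x⁵ + 22x⁴ + 69x³ + 93x² + 17x − 5) ÷ lead(D) = 9x⁸ ÷ −3x³ = −3x⁵. Subtract (−3x⁵)·D = 9x⁸ + 21x⁷ + 24x⁶ + 3x⁵. Remainder: −15x⁷ − 35x⁶ − 40x⁵ + 22x⁴ + 69x³ + 93x² + 17x − 5.
Step 2: lead(−15x⁷ − 35x⁶ − 40x⁵ + 22x⁴ + 69x³ + 93x² + 17x − 5) ÷ lead(D) = −15x⁷ ÷ −3x³ = 5x⁴. Subtract (5x⁴)·D = −15x⁷ − 35x⁶ − 40x⁵ − 5x⁴. Remainder: 27x⁴ + 69x³ + 93x² + 17x − 5.
Step 3: lead(27x⁴ + 69x³ + 93x² + 17x − 5) ÷ lead(D) = 27x⁴ ÷ −3x³ = −9x. Subtract (−9x)·D = 27x⁴ + 63x³ + 72x² + 9x. Remainder: 6x³ + 21x² + 8x − 5.
Step 4: lead(6x³ + 21x² + 8x − 5) ÷ lead(D) = 6x³ ÷ −3x³ = −2. Subtract (−2)·D = 6x³ + 14x² + 16x + 2. Remainder: 7x² − 8x − 7.

Q(x) = −3x⁵ + 5x⁴ − 9x − 2; R(x) = 7x² − 8x − 7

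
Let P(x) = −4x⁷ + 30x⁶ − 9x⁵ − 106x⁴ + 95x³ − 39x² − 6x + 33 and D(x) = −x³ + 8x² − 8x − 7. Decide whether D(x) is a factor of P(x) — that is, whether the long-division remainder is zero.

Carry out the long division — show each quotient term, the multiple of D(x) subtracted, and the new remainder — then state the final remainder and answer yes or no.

Step 1: lead(−4x⁷ + 30x⁶ − 9x⁵ − 106x⁴ + 95x³ − 39x² − 6x + 33) ÷ lead(D) = −4x⁷ ÷ −x³ = 4x⁴. Subtract (4x⁴)·D = −4x⁷ + 32x⁶ − 32x⁵ − 28x⁴. Remainder: −2x⁶ + 23x⁵ − 78x⁴ + 95x³ − 39x² − 6x + 33.
Step 2: lead(−2x⁶ + 23x⁵ − 78x⁴ + 95x³ − 39x² − 6x + 33) ÷ lead(D) = −2x⁶ ÷ −x³ = 2x³. Subtract (2x³)·D = −2x⁶ + 16x⁵ − 16x⁴ − 14x³. Remainder: 7x⁵ − 62x⁴ + 109x³ − 39x² − 6x + 33.
Step 3: lead(7x⁵ − 62x⁴ + 109x³ − 39x² − 6x + 33) ÷ lead(D) = 7x⁵ ÷ −x³ = −7x². Subtract (−7x²)·D = 7x⁵ − 56x⁴ + 56x³ + 49x². Remainder: −6x⁴ + 53x³ − 88x² − 6x + 33.
Step 4: lead(−6x⁴ + 53x³ − 88x² − 6x + 33) ÷ lead(D) = −6x⁴ ÷ −x³ = 6x. Subtract (6x)·D = −6x⁴ + 48x³ − 48x² − 42x. Remainder: 5x³ − 40x² + 36x + 33.
Step 5: lead(5x³ − 40x² + 36x + 33) ÷ lead(D) = 5x³ ÷ −x³ = −5. Subtract (−5)·D = 5x³ − 40x² + 40x + 35. Remainder: −4x − 2.

R(x) = −4x − 2, so D(x) is not a factor of P(x). no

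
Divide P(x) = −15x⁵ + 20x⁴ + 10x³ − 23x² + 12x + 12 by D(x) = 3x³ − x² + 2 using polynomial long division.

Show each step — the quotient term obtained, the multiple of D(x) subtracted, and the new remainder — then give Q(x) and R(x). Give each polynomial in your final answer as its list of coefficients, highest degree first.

Step 1: lead(−15x⁵ + 20x⁴ + 10x³ − 23x² + 12x + 12) ÷ lead(D) = −15x⁵ ÷ 3x³ = −5x². Subtract (−5x²)·D = −15x⁵ + 5x⁴ − 10x². Remainder: 15x⁴ + 10x³ − 13x² + 12x + 12.
Step 2: lead(15x⁴ + 10x³ − 13x² + 12x + 12) ÷ lead(D) = 15x⁴ ÷ 3x³ = 5x. Subtract (5x)·D = 15x⁴ − 5x³ + 10x. Remainder: 15x³ − 13x² + 2x + 12.
Step 3: lead(15x³ − 13x² + 2x + 12) ÷ lead(D) = 15x³ ÷ 3x³ = 5. Subtract (5)·D = 15x³ − 5x² + 10. Remainder: −8x² + 2x + 2.

Q = [-5, 5, 5]; R = [-8, 2, 2]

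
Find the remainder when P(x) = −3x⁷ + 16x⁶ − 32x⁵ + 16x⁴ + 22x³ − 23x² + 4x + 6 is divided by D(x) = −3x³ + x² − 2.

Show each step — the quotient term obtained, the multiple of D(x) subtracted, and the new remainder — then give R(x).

Step 1: lead(−3x⁷ + 16x⁶ − 32x⁵ + 16x⁴ + 22x³ − 23x² + 4x + 6) ÷ lead(D) = −3x⁷ ÷ −3x³ = x⁴. Subtract (x⁴)·D = −3x⁷ + x⁶ − 2x⁴. Remainder: 15x⁶ − 32x⁵ + 18x⁴ + 22x³ − 23x² + 4x + 6.
Step 2: lead(15x⁶ − 32x⁵ + 18x⁴ + 22x³ − 23x² + 4x + 6) ÷ lead(D) = 15x⁶ ÷ −3x³ = −5x³. Subtract (−5x³)·D = 15x⁶ − 5x⁵ + 10x³. Remainder: −27x⁵ + 18x⁴ + 12x³ − 23x² + 4x + 6.
Step 3: lead(−27x⁵ + 18x⁴ + 12x³ − 23x² + 4x + 6) ÷ lead(D) = −27x⁵ ÷ −3x³ = 9x². Subtract (9x²)·D = −27x⁵ + 9x⁴ − 18x². Remainder: 9x⁴ + 12x³ − 5x² + 4x + 6.
Step 4: lead(9x⁴ + 12x³ − 5x² + 4x + 6) ÷ lead(D) = 9x⁴ ÷ −3x³ = −3x. Subtract (−3x)·D = 9x⁴ − 3x³ + 6x. Remainder: 15x³ − 5x² − 2x + 6.
Step 5: lead(15x³ − 5x² − 2x + 6) ÷ lead(D) = 15x³ ÷ −3x³ = −5. Subtract (−5)·D = 15x³ − 5x² + 10. Remainder: −2x − 4.

R(x) = −2x − 4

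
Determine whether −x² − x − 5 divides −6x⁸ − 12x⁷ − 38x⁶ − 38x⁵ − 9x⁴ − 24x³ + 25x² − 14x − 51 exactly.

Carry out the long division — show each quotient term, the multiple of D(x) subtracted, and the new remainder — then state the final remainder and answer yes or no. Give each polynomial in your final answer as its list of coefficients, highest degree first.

Step 1: lead(−6x⁸ − 12x⁷ − 38x⁶ − 38x⁵ − 9x⁴ − 24x³ + 25x² − 14x − 51) ÷ lead(D) = −6x⁸ ÷ −x² = 6x⁶. Subtract (6x⁶)·D = −6x⁸ − 6x⁷ − 30x⁶. Remainder: −6x⁷ − 8x⁶ − 38x⁵ − 9x⁴ − 24x³ + 25x² − 14x − 51.
Step 2: lead(−6x⁷ − 8x⁶ − 38x⁵ − 9x⁴ − 24x³ + 25x² − 14x − 51) ÷ lead(D) = −6x⁷ ÷ −x² = 6x⁵. Subtract (6x⁵)·D = −6x⁷ − 6x⁶ − 30x⁵. Remainder: −2x⁶ − 8x⁵ − 9x⁴ − 24x³ + 25x² − 14x − 51.
Step 3: lead(−2x⁶ − 8x⁵ − 9x⁴ − 24x³ + 25x² − 14x − 51) ÷ lead(D) = −2x⁶ ÷ −x² = 2x⁴. Subtract (2x⁴)·D = −2x⁶ − 2x⁵ − 10x⁴. Remainder: −6x⁵ + x⁴ − 24x³ + 25x² − 14x − 51.
Step 4: lead(−6x⁵ + x⁴ − 24x³ + 25x² − 14x − 51) ÷ lead(D) = −6x⁵ ÷ −x² = 6x³. Subtract (6x³)·D = −6x⁵ − 6x⁴ − 30x³. Remainder: 7x⁴ + 6x³ + 25x² − 14x − 51.
Step 5: lead(7x⁴ + 6x³ + 25x² − 14x − 51) ÷ lead(D) = 7x⁴ ÷ −x² = −7x². Subtract (−7x²)·D = 7x⁴ + 7x³ + 35x². Remainder: −x³ − 10x² − 14x − 51.
Step 6: lead(−x³ − 10x² − 14x − 51) ÷ lead(D) = −x³ ÷ −x² = x. Subtract (x)·D = −x³ − x² − 5x. Remainder: −9x² − 9x − 51.
Step 7: lead(−9x² − 9x − 51) ÷ lead(D) = −9x² ÷ −x² = 9. Subtract (9)·D = −9x² − 9x − 45. Remainder: −6.

R = [-6], so D(x) is not a factor of P(x). no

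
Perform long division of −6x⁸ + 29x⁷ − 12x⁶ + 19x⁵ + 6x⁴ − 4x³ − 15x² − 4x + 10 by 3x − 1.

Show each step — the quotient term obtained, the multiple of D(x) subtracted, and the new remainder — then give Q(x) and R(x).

Q(x) = −2x⁷ + 9x⁶ − x⁵ + 6x⁴ + 4x³ − 5x − 3; R(x) = 7

Step 1: lead(−6x⁸ + 29x⁷ − 12x⁶ + 19x⁵ + 6x⁴ − 4x³ − 15x² − 4x + 10) ÷ lead(D) = −6x⁸ ÷ 3x = −2x⁷. Subtract (−2x⁷)·D = −6x⁸ + 2x⁷. Remainder: 27x⁷ − 12x⁶ + 19x⁵ + 6x⁴ − 4x³ − 15x² − 4x + 10.
Step 2: lead(27x⁷ − 12x⁶ + 19x⁵ + 6x⁴ − 4x³ − 15x² − 4x + 10) ÷ lead(D) = 27x⁷ ÷ 3x = 9x⁶. Subtract (9x⁶)·D = 27x⁷ − 9x⁶. Remainder: −3x⁶ + 19x⁵ + 6x⁴ − 4x³ − 15x² − 4x + 10.
Step 3: lead(−3x⁶ + 19x⁵ + 6x⁴ − 4x³ − 15x² − 4x + 10) ÷ lead(D) = −3x⁶ ÷ 3x = −x⁵. Subtract (−x⁵)·D = −3x⁶ + x⁵. Remainder: 18x⁵ + 6x⁴ − 4x³ − 15x² − 4x + 10.
Step 4: lead(18x⁵ + 6x⁴ − 4x³ − 15x² − 4x + 10) ÷ lead(D) = 18x⁵ ÷ 3x = 6x⁴. Subtract (6x⁴)·D = 18x⁵ − 6x⁴. Remainder: 12x⁴ − 4x³ − 15x² − 4x + 10.
Step 5: lead(12x⁴ − 4x³ − 15x² − 4x + 10) ÷ lead(D) = 12x⁴ ÷ 3x = 4x³. Subtract (4x³)·D = 12x⁴ − 4x³. Remainder: −15x² − 4x + 10.
Step 6: lead(−15x² − 4x + 10) ÷ lead(D) = −15x² ÷ 3x = −5x. Subtract (−5x)·D = −15x² + 5x. Remainder: −9x + 10.
Step 7: lead(−9x + 10) ÷ lead(D) = −9x ÷ 3x = −3. Subtract (−3)·D = −9x + 3. Remainder: 7.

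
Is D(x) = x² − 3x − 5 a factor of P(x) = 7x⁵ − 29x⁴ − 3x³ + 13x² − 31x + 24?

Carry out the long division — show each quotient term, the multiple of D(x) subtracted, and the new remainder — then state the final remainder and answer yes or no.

Step 1: lead(7x⁵ − 29x⁴ − 3x³ + 13x² − 31x + 24) ÷ lead(D) = 7x⁵ ÷ x² = 7x³. Subtract (7x³)·D = 7x⁵ − 21x⁴ − 35x³. Remainder: −8x⁴ + 32x³ + 13x² − 31x + 24.
Step 2: lead(−8x⁴ + 32x³ + 13x² − 31x + 24) ÷ lead(D) = −8x⁴ ÷ x² = −8x². Subtract (−8x²)·D = −8x⁴ + 24x³ + 40x². Remainder: 8x³ − 27x² − 31x + 24.
Step 3: lead(8x³ − 27x² − 31x + 24) ÷ lead(D) = 8x³ ÷ x² = 8x. Subtract (8x)·D = 8x³ − 24x² − 40x. Remainder: −3x² + 9x + 24.
Step 4: lead(−3x² + 9x + 24) ÷ lead(D) = −3x² ÷ x² = −3. Subtract (−3)·D = −3x² + 9x + 15. Remainder: 9.

R(x) = 9, so D(x) is not a factor of P(x). no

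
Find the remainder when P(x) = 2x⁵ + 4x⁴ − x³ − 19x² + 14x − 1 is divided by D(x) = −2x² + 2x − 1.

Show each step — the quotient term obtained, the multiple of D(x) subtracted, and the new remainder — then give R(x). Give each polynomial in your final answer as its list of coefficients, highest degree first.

R = [-6, 8]

Step 1: lead(2x⁵ + 4x⁴ − x³ − 19x² + 14x − 1) ÷ lead(D) = 2x⁵ ÷ −2x² = −x³. Subtract (−x³)·D = 2x⁵ − 2x⁴ + x³. Remainder: 6x⁴ − 2x³ − 19x² + 14x − 1.
Step 2: lead(6x⁴ − 2x³ − 19x² + 14x − 1) ÷ lead(D) = 6x⁴ ÷ −2x² = −3x². Subtract (−3x²)·D = 6x⁴ − 6x³ + 3x². Remainder: 4x³ − 22x² + 14x − 1.
Step 3: lead(4x³ − 22x² + 14x − 1) ÷ lead(D) = 4x³ ÷ −2x² = −2x. Subtract (−2x)·D = 4x³ − 4x² + 2x. Remainder: −18x² + 12x − 1.
Step 4: lead(−18x² + 12x − 1) ÷ lead(D) = −18x² ÷ −2x² = 9. Subtract (9)·D = −18x² + 18x − 9. Remainder: −6x + 8.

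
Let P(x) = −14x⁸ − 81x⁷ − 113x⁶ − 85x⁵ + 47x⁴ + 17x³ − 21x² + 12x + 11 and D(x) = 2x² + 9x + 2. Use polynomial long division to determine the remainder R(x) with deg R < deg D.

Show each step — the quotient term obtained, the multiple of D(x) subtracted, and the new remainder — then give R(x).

R(x) = 7

Step 1: lead(−14x⁸ − 81x⁷ − 113x⁶ − 85x⁵ + 47x⁴ + 17x³ − 21x² + 12x + 11) ÷ lead(D) = −14x⁸ ÷ 2x² = −7x⁶. Subtract (−7x⁶)·D = −14x⁸ − 63x⁷ − 14x⁶. Remainder: −18x⁷ − 99x⁶ − 85x⁵ + 47x⁴ + 17x³ − 21x² + 12x + 11.
Step 2: lead(−18x⁷ − 99x⁶ − 85x⁵ + 47x⁴ + 17x³ − 21x² + 12x + 11) ÷ lead(D) = −18x⁷ ÷ 2x² = −9x⁵. Subtract (−9x⁵)·D = −18x⁷ − 81x⁶ − 18x⁵. Remainder: −18x⁶ − 67x⁵ + 47x⁴ + 17x³ − 21x² + 12x + 11.
Step 3: lead(−18x⁶ − 67x⁵ + 47x⁴ + 17x³ − 21x² + 12x + 11) ÷ lead(D) = −18x⁶ ÷ 2x² = −9x⁴. Subtract (−9x⁴)·D = −18x⁶ − 81x⁵ − 18x⁴. Remainder: 14x⁵ + 65x⁴ + 17x³ − 21x² + 12x + 11.
Step 4: lead(14x⁵ + 65x⁴ + 17x³ − 21x² + 12x + 11) ÷ lead(D) = 14x⁵ ÷ 2x² = 7x³. Subtract (7x³)·D = 14x⁵ + 63x⁴ + 14x³. Remainder: 2x⁴ + 3x³ − 21x² + 12x + 11.
Step 5: lead(2x⁴ + 3x³ − 21x² + 12x + 11) ÷ lead(D) = 2x⁴ ÷ 2x² = x². Subtract (x²)·D = 2x⁴ + 9x³ + 2x². Remainder: −6x³ − 23x² + 12x + 11.
Step 6: lead(−6x³ − 23x² + 12x + 11) ÷ lead(D) = −6x³ ÷ 2x² = −3x. Subtract (−3x)·D = −6x³ − 27x² − 6x. Remainder: 4x² + 18x + 11.
Step 7: lead(4x² + 18x + 11) ÷ lead(D) = 4x² ÷ 2x² = 2. Subtract (2)·D = 4x² + 18x + 4. Remainder: 7.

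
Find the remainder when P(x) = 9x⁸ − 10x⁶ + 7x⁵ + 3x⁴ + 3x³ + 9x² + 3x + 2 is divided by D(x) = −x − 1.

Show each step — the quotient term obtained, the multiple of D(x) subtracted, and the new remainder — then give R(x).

Step 1: lead(9x⁸ − 10x⁶ + 7x⁵ + 3x⁴ + 3x³ + 9x² + 3x + 2) ÷ lead(D) = 9x⁸ ÷ −x = −9x⁷. Subtract (−9x⁷)·D = 9x⁸ + 9x⁷. Remainder: −9x⁷ − 10x⁶ + 7x⁵ + 3x⁴ + 3x³ + 9x² + 3x + 2.
Step 2: lead(−9x⁷ − 10x⁶ + 7x⁵ + 3x⁴ + 3x³ + 9x² + 3x + 2) ÷ lead(D) = −9x⁷ ÷ −x = 9x⁶. Subtract (9x⁶)·D = −9x⁷ − 9x⁶. Remainder: −x⁶ + 7x⁵ + 3x⁴ + 3x³ + 9x² + 3x + 2.
Step 3: lead(−x⁶ + 7x⁵ + 3x⁴ + 3x³ + 9x² + 3x + 2) ÷ lead(D) = −x⁶ ÷ −x = x⁵. Subtract (x⁵)·D = −x⁶ − x⁵. Remainder: 8x⁵ + 3x⁴ + 3x³ + 9x² + 3x + 2.
Step 4: lead(8x⁵ + 3x⁴ + 3x³ + 9x² + 3x + 2) ÷ lead(D) = 8x⁵ ÷ −x = −8x⁴. Subtract (−8x⁴)·D = 8x⁵ + 8x⁴. Remainder: −5x⁴ + 3x³ + 9x² + 3x + 2.
Step 5: lead(−5x⁴ + 3x³ + 9x² + 3x + 2) ÷ lead(D) = −5x⁴ ÷ −x = 5x³. Subtract (5x³)·D = −5x⁴ − 5x³. Remainder: 8x³ + 9x² + 3x + 2.
Step 6: lead(8x³ + 9x² + 3x + 2) ÷ lead(D) = 8x³ ÷ −x = −8x². Subtract (−8x²)·D = 8x³ + 8x². Remainder: x² + 3x + 2.
Step 7: lead(x² + 3x + 2) ÷ lead(D) = x² ÷ −x = −x. Subtract (−x)·D = x² + x. Remainder: 2x + 2.
Step 8: lead(2x + 2) ÷ lead(D) = 2x ÷ −x = −2. Subtract (−2)·D = 2x + 2. Remainder: 0.

R(x) = 0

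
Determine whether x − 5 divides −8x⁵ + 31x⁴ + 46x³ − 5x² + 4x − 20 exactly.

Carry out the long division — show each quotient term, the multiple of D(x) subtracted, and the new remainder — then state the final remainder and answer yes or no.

R(x) = 0, so D(x) is a factor of P(x). yes

Step 1: lead(−8x⁵ + 31x⁴ + 46x³ − 5x² + 4x − 20) ÷ lead(D) = −8x⁵ ÷ x = −8x⁴. Subtract (−8x⁴)·D = −8x⁵ + 40x⁴. Remainder: −9x⁴ + 46x³ − 5x² + 4x − 20.
Step 2: lead(−9x⁴ + 46x³ − 5x² + 4x − 20) ÷ lead(D) = −9x⁴ ÷ x = −9x³. Subtract (−9x³)·D = −9x⁴ + 45x³. Remainder: x³ − 5x² + 4x − 20.
Step 3: lead(x³ − 5x² + 4x − 20) ÷ lead(D) = x³ ÷ x = x². Subtract (x²)·D = x³ − 5x². Remainder: 4x − 20.
Step 4: lead(4x − 20) ÷ lead(D) = 4x ÷ x = 4. Subtract (4)·D = 4x − 20. Remainder: 0.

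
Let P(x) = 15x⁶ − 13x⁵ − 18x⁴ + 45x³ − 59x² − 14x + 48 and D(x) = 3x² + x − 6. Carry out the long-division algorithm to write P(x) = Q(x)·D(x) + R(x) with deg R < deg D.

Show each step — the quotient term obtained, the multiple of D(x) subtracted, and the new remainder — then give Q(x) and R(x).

Step 1: lead(15x⁶ − 13x⁵ − 18x⁴ + 45x³ − 59x² − 14x + 48) ÷ lead(D) = 15x⁶ ÷ 3x² = 5x⁴. Subtract (5x⁴)·D = 15x⁶ + 5x⁵ − 30x⁴. Remainder: −18x⁵ + 12x⁴ + 45x³ − 59x² − 14x + 48.
Step 2: lead(−18x⁵ + 12x⁴ + 45x³ − 59x² − 14x + 48) ÷ lead(D) = −18x⁵ ÷ 3x² = −6x³. Subtract (−6x³)·D = −18x⁵ − 6x⁴ + 36x³. Remainder: 18x⁴ + 9x³ − 59x² − 14x + 48.
Step 3: lead(18x⁴ + 9x³ − 59x² − 14x + 48) ÷ lead(D) = 18x⁴ ÷ 3x² = 6x². Subtract (6x²)·D = 18x⁴ + 6x³ − 36x². Remainder: 3x³ − 23x² − 14x + 48.
Step 4: lead(3x³ − 23x² − 14x + 48) ÷ lead(D) = 3x³ ÷ 3x² = x. Subtract (x)·D = 3x³ + x² − 6x. Remainder: −24x² − 8x + 48.
Step 5: lead(−24x² − 8x + 48) ÷ lead(D) = −24x² ÷ 3x² = −8. Subtract (−8)·D = −24x² − 8x + 48. Remainder: 0.

Q(x) = 5x⁴ − 6x³ + 6x² + x − 8; R(x) = 0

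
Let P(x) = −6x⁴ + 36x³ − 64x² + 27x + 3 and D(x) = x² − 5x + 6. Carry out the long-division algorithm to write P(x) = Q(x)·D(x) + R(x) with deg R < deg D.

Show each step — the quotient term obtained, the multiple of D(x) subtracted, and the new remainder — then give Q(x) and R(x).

Q(x) = −6x² + 6x + 2; R(x) = x − 9

Step 1: lead(−6x⁴ + 36x³ − 64x² + 27x + 3) ÷ lead(D) = −6x⁴ ÷ x² = −6x². Subtract (−6x²)·D = −6x⁴ + 30x³ − 36x². Remainder: 6x³ − 28x² + 27x + 3.
Step 2: lead(6x³ − 28x² + 27x + 3) ÷ lead(D) = 6x³ ÷ x² = 6x. Subtract (6x)·D = 6x³ − 30x² + 36x. Remainder: 2x² − 9x + 3.
Step 3: lead(2x² − 9x + 3) ÷ lead(D) = 2x² ÷ x² = 2. Subtract (2)·D = 2x² − 10x + 12. Remainder: x − 9.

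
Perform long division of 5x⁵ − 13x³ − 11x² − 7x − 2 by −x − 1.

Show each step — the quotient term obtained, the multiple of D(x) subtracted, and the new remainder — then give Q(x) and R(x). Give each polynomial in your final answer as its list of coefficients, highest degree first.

Step 1: lead(5x⁵ − 13x³ − 11x² − 7x − 2) ÷ lead(D) = 5x⁵ ÷ −x = −5x⁴. Subtract (−5x⁴)·D = 5x⁵ + 5x⁴. Remainder: −5x⁴ − 13x³ − 11x² − 7x − 2.
Step 2: lead(−5x⁴ − 13x³ − 11x² − 7x − 2) ÷ lead(D) = −5x⁴ ÷ −x = 5x³. Subtract (5x³)·D = −5x⁴ − 5x³. Remainder: −8x³ − 11x² − 7x − 2.
Step 3: lead(−8x³ − 11x² − 7x − 2) ÷ lead(D) = −8x³ ÷ −x = 8x². Subtract (8x²)·D = −8x³ − 8x². Remainder: −3x² − 7x − 2.
Step 4: lead(−3x² − 7x − 2) ÷ lead(D) = −3x² ÷ −x = 3x. Subtract (3x)·D = −3x² − 3x. Remainder: −4x − 2.
Step 5: lead(−4x − 2) ÷ lead(D) = −4x ÷ −x = 4. Subtract (4)·D = −4x − 4. Remainder: 2.

Q = [-5, 5, 8, 3, 4]; R = [2]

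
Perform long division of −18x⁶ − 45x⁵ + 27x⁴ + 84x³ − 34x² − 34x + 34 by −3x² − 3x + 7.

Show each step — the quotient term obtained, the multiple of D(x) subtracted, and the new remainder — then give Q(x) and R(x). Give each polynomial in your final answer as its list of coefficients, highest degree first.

Q = [6, 9, -4, -3, 5]; R = [2, -1]

Step 1: lead(−18x⁶ − 45x⁵ + 27x⁴ + 84x³ − 34x² − 34x + 34) ÷ lead(D) = −18x⁶ ÷ −3x² = 6x⁴. Subtract (6x⁴)·D = −18x⁶ − 18x⁵ + 42x⁴. Remainder: −27x⁵ − 15x⁴ + 84x³ − 34x² − 34x + 34.
Step 2: lead(−27x⁵ − 15x⁴ + 84x³ − 34x² − 34x + 34) ÷ lead(D) = −27x⁵ ÷ −3x² = 9x³. Subtract (9x³)·D = −27x⁵ − 27x⁴ + 63x³. Remainder: 12x⁴ + 21x³ − 34x² − 34x + 34.
Step 3: lead(12x⁴ + 21x³ − 34x² − 34x + 34) ÷ lead(D) = 12x⁴ ÷ −3x² = −4x². Subtract (−4x²)·D = 12x⁴ + 12x³ − 28x². Remainder: 9x³ − 6x² − 34x + 34.
Step 4: lead(9x³ − 6x² − 34x + 34) ÷ lead(D) = 9x³ ÷ −3x² = −3x. Subtract (−3x)·D = 9x³ + 9x² − 21x. Remainder: −15x² − 13x + 34.
Step 5: lead(−15x² − 13x + 34) ÷ lead(D) = −15x² ÷ −3x² = 5. Subtract (5)·D = −15x² − 15x + 35. Remainder: 2x − 1.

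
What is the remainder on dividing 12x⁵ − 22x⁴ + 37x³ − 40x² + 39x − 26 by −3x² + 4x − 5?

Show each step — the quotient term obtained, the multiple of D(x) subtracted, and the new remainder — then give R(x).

R(x) = 4

Step 1: lead(12x⁵ − 22x⁴ + 37x³ − 40x² + 39x − 26) ÷ lead(D) = 12x⁵ ÷ −3x² = −4x³. Subtract (−4x³)·D = 12x⁵ − 16x⁴ + 20x³. Remainder: −6x⁴ + 17x³ − 40x² + 39x − 26.
Step 2: lead(−6x⁴ + 17x³ − 40x² + 39x − 26) ÷ lead(D) = −6x⁴ ÷ −3x² = 2x². Subtract (2x²)·D = −6x⁴ + 8x³ − 10x². Remainder: 9x³ − 30x² + 39x − 26.
Step 3: lead(9x³ − 30x² + 39x − 26) ÷ lead(D) = 9x³ ÷ −3x² = −3x. Subtract (−3x)·D = 9x³ − 12x² + 15x. Remainder: −18x² + 24x − 26.
Step 4: lead(−18x² + 24x − 26) ÷ lead(D) = −18x² ÷ −3x² = 6. Subtract (6)·D = −18x² + 24x − 30. Remainder: 4.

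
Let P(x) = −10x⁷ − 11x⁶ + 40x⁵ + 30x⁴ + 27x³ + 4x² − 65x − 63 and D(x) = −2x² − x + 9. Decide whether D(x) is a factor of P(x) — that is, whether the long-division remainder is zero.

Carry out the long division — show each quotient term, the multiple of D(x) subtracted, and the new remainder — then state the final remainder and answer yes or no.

R(x) = 0, so D(x) is a factor of P(x). yes

Step 1: lead(−10x⁷ − 11x⁶ + 40x⁵ + 30x⁴ + 27x³ + 4x² − 65x − 63) ÷ lead(D) = −10x⁷ ÷ −2x² = 5x⁵. Subtract (5x⁵)·D = −10x⁷ − 5x⁶ + 45x⁵. Remainder: −6x⁶ − 5x⁵ + 30x⁴ + 27x³ + 4x² − 65x − 63.
Step 2: lead(−6x⁶ − 5x⁵ + 30x⁴ + 27x³ + 4x² − 65x − 63) ÷ lead(D) = −6x⁶ ÷ −2x² = 3x⁴. Subtract (3x⁴)·D = −6x⁶ − 3x⁵ + 27x⁴. Remainder: −2x⁵ + 3x⁴ + 27x³ + 4x² − 65x − 63.
Step 3: lead(−2x⁵ + 3x⁴ + 27x³ + 4x² − 65x − 63) ÷ lead(D) = −2x⁵ ÷ −2x² = x³. Subtract (x³)·D = −2x⁵ − x⁴ + 9x³. Remainder: 4x⁴ + 18x³ + 4x² − 65x − 63.
Step 4: lead(4x⁴ + 18x³ + 4x² − 65x − 63) ÷ lead(D) = 4x⁴ ÷ −2x² = −2x². Subtract (−2x²)·D = 4x⁴ + 2x³ − 18x². Remainder: 16x³ + 22x² − 65x − 63.
Step 5: lead(16x³ + 22x² − 65x − 63) ÷ lead(D) = 16x³ ÷ −2x² = −8x. Subtract (−8x)·D = 16x³ + 8x² − 72x. Remainder: 14x² + 7x − 63.
Step 6: lead(14x² + 7x − 63) ÷ lead(D) = 14x² ÷ −2x² = −7. Subtract (−7)·D = 14x² + 7x − 63. Remainder: 0.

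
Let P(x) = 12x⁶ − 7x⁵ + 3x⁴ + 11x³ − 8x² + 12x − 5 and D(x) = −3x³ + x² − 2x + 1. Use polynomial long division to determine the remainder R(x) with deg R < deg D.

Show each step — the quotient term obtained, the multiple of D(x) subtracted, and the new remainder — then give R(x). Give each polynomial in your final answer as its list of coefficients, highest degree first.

Step 1: lead(12x⁶ − 7x⁵ + 3x⁴ + 11x³ − 8x² + 12x − 5) ÷ lead(D) = 12x⁶ ÷ −3x³ = −4x³. Subtract (−4x³)·D = 12x⁶ − 4x⁵ + 8x⁴ − 4x³. Remainder: −3x⁵ − 5x⁴ + 15x³ − 8x² + 12x − 5.
Step 2: lead(−3x⁵ − 5x⁴ + 15x³ − 8x² + 12x − 5) ÷ lead(D) = −3x⁵ ÷ −3x³ = x². Subtract (x²)·D = −3x⁵ + x⁴ − 2x³ + x². Remainder: −6x⁴ + 17x³ − 9x² + 12x − 5.
Step 3: lead(−6x⁴ + 17x³ − 9x² + 12x − 5) ÷ lead(D) = −6x⁴ ÷ −3x³ = 2x. Subtract (2x)·D = −6x⁴ + 2x³ − 4x² + 2x. Remainder: 15x³ − 5x² + 10x − 5.
Step 4: lead(15x³ − 5x² + 10x − 5) ÷ lead(D) = 15x³ ÷ −3x³ = −5. Subtract (−5)·D = 15x³ − 5x² + 10x − 5. Remainder: 0.

R = [0]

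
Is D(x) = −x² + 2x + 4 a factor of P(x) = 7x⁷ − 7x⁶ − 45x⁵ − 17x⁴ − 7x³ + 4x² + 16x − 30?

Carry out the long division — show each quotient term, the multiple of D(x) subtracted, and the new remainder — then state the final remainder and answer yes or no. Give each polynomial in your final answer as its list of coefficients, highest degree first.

Step 1: lead(7x⁷ − 7x⁶ − 45x⁵ − 17x⁴ − 7x³ + 4x² + 16x − 30) ÷ lead(D) = 7x⁷ ÷ −x² = −7x⁵. Subtract (−7x⁵)·D = 7x⁷ − 14x⁶ − 28x⁵. Remainder: 7x⁶ − 17x⁵ − 17x⁴ − 7x³ + 4x² + 16x − 30.
Step 2: lead(7x⁶ − 17x⁵ − 17x⁴ − 7x³ + 4x² + 16x − 30) ÷ lead(D) = 7x⁶ ÷ −x² = −7x⁴. Subtract (−7x⁴)·D = 7x⁶ − 14x⁵ − 28x⁴. Remainder: −3x⁵ + 11x⁴ − 7x³ + 4x² + 16x − 30.
Step 3: lead(−3x⁵ + 11x⁴ − 7x³ + 4x² + 16x − 30) ÷ lead(D) = −3x⁵ ÷ −x² = 3x³. Subtract (3x³)·D = −3x⁵ + 6x⁴ + 12x³. Remainder: 5x⁴ − 19x³ + 4x² + 16x − 30.
Step 4: lead(5x⁴ − 19x³ + 4x² + 16x − 30) ÷ lead(D) = 5x⁴ ÷ −x² = −5x². Subtract (−5x²)·D = 5x⁴ − 10x³ − 20x². Remainder: −9x³ + 24x² + 16x − 30.
Step 5: lead(−9x³ + 24x² + 16x − 30) ÷ lead(D) = −9x³ ÷ −x² = 9x. Subtract (9x)·D = −9x³ + 18x² + 36x. Remainder: 6x² − 20x − 30.
Step 6: lead(6x² − 20x − 30) ÷ lead(D) = 6x² ÷ −x² = −6. Subtract (−6)·D = 6x² − 12x − 24. Remainder: −8x − 6.

R = [-8, -6], so D(x) is not a factor of P(x). no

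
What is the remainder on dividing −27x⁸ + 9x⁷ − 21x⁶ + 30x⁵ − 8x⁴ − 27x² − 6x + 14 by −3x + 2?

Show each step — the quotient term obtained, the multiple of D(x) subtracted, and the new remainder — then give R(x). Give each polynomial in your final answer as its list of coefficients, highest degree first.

Step 1: lead(−27x⁸ + 9x⁷ − 21x⁶ + 30x⁵ − 8x⁴ − 27x² − 6x + 14) ÷ lead(D) = −27x⁸ ÷ −3x = 9x⁷. Subtract (9x⁷)·D = −27x⁸ + 18x⁷. Remainder: −9x⁷ − 21x⁶ + 30x⁵ − 8x⁴ − 27x² − 6x + 14.
Step 2: lead(−9x⁷ − 21x⁶ + 30x⁵ − 8x⁴ − 27x² − 6x + 14) ÷ lead(D) = −9x⁷ ÷ −3x = 3x⁶. Subtract (3x⁶)·D = −9x⁷ + 6x⁶. Remainder: −27x⁶ + 30x⁵ − 8x⁴ − 27x² − 6x + 14.
Step 3: lead(−27x⁶ + 30x⁵ − 8x⁴ − 27x² − 6x + 14) ÷ lead(D) = −27x⁶ ÷ −3x = 9x⁵. Subtract (9x⁵)·D = −27x⁶ + 18x⁵. Remainder: 12x⁵ − 8x⁴ − 27x² − 6x + 14.
Step 4: lead(12x⁵ − 8x⁴ − 27x² − 6x + 14) ÷ lead(D) = 12x⁵ ÷ −3x = −4x⁴. Subtract (−4x⁴)·D = 12x⁵ − 8x⁴. Remainder: −27x² − 6x + 14.
Step 5: lead(−27x² − 6x + 14) ÷ lead(D) = −27x² ÷ −3x = 9x. Subtract (9x)·D = −27x² + 18x. Remainder: −24x + 14.
Step 6: lead(−24x + 14) ÷ lead(D) = −24x ÷ −3x = 8. Subtract (8)·D = −24x + 16. Remainder: −2.

R = [-2]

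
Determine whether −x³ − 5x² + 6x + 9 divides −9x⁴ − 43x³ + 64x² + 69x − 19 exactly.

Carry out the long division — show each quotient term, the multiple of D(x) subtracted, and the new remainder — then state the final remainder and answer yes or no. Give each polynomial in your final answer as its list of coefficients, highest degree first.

Step 1: lead(−9x⁴ − 43x³ + 64x² + 69x − 19) ÷ lead(D) = −9x⁴ ÷ −x³ = 9x. Subtract (9x)·D = −9x⁴ − 45x³ + 54x² + 81x. Remainder: 2x³ + 10x² − 12x − 19.
Step 2: lead(2x³ + 10x² − 12x − 19) ÷ lead(D) = 2x³ ÷ −x³ = −2. Subtract (−2)·D = 2x³ + 10x² − 12x − 18. Remainder: −1.

R = [-1], so D(x) is not a factor of P(x). no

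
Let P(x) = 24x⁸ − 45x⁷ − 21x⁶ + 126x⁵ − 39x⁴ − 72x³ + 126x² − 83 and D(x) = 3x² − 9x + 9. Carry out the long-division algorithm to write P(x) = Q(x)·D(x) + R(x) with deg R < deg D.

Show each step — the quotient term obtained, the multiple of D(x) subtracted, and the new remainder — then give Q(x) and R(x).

Q(x) = 8x⁶ + 9x⁵ − 4x⁴ + 3x³ + 8x² − 9x − 9; R(x) = −2

Step 1: lead(24x⁸ − 45x⁷ − 21x⁶ + 126x⁵ − 39x⁴ − 72x³ + 126x² − 83) ÷ lead(D) = 24x⁸ ÷ 3x² = 8x⁶. Subtract (8x⁶)·D = 24x⁸ − 72x⁷ + 72x⁶. Remainder: 27x⁷ − 93x⁶ + 126x⁵ − 39x⁴ − 72x³ + 126x² − 83.
Step 2: lead(27x⁷ − 93x⁶ + 126x⁵ − 39x⁴ − 72x³ + 126x² − 83) ÷ lead(D) = 27x⁷ ÷ 3x² = 9x⁵. Subtract (9x⁵)·D = 27x⁷ − 81x⁶ + 81x⁵. Remainder: −12x⁶ + 45x⁵ − 39x⁴ − 72x³ + 126x² − 83.
Step 3: lead(−12x⁶ + 45x⁵ − 39x⁴ − 72x³ + 126x² − 83) ÷ lead(D) = −12x⁶ ÷ 3x² = −4x⁴. Subtract (−4x⁴)·D = −12x⁶ + 36x⁵ − 36x⁴. Remainder: 9x⁵ − 3x⁴ − 72x³ + 126x² − 83.
Step 4: lead(9x⁵ − 3x⁴ − 72x³ + 126x² − 83) ÷ lead(D) = 9x⁵ ÷ 3x² = 3x³. Subtract (3x³)·D = 9x⁵ − 27x⁴ + 27x³. Remainder: 24x⁴ − 99x³ + 126x² − 83.
Step 5: lead(24x⁴ − 99x³ + 126x² − 83) ÷ lead(D) = 24x⁴ ÷ 3x² = 8x². Subtract (8x²)·D = 24x⁴ − 72x³ + 72x². Remainder: −27x³ + 54x² − 83.
Step 6: lead(−27x³ + 54x² − 83) ÷ lead(D) = −27x³ ÷ 3x² = −9x. Subtract (−9x)·D = −27x³ + 81x² − 81x. Remainder: −27x² + 81x − 83.
Step 7: lead(−27x² + 81x − 83) ÷ lead(D) = −27x² ÷ 3x² = −9. Subtract (−9)·D = −27x² + 81x − 81. Remainder: −2.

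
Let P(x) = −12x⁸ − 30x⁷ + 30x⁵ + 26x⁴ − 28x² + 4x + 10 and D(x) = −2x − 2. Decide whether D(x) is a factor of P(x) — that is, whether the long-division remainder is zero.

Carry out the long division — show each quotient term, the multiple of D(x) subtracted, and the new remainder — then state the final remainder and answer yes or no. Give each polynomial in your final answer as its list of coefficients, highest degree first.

R = [-8], so D(x) is not a factor of P(x). no

Step 1: lead(−12x⁸ − 30x⁷ + 30x⁵ + 26x⁴ − 28x² + 4x + 10) ÷ lead(D) = −12x⁸ ÷ −2x = 6x⁷. Subtract (6x⁷)·D = −12x⁸ − 12x⁷. Remainder: −18x⁷ + 30x⁵ + 26x⁴ − 28x² + 4x + 10.
Step 2: lead(−18x⁷ + 30x⁵ + 26x⁴ − 28x² + 4x + 10) ÷ lead(D) = −18x⁷ ÷ −2x = 9x⁶. Subtract (9x⁶)·D = −18x⁷ − 18x⁶. Remainder: 18x⁶ + 30x⁵ + 26x⁴ − 28x² + 4x + 10.
Step 3: lead(18x⁶ + 30x⁵ + 26x⁴ − 28x² + 4x + 10) ÷ lead(D) = 18x⁶ ÷ −2x = −9x⁵. Subtract (−9x⁵)·D = 18x⁶ + 18x⁵. Remainder: 12x⁵ + 26x⁴ − 28x² + 4x + 10.
Step 4: lead(12x⁵ + 26x⁴ − 28x² + 4x + 10) ÷ lead(D) = 12x⁵ ÷ −2x = −6x⁴. Subtract (−6x⁴)·D = 12x⁵ + 12x⁴. Remainder: 14x⁴ − 28x² + 4x + 10.
Step 5: lead(14x⁴ − 28x² + 4x + 10) ÷ lead(D) = 14x⁴ ÷ −2x = −7x³. Subtract (−7x³)·D = 14x⁴ + 14x³. Remainder: −14x³ − 28x² + 4x + 10.
Step 6: lead(−14x³ − 28x² + 4x + 10) ÷ lead(D) = −14x³ ÷ −2x = 7x². Subtract (7x²)·D = −14x³ − 14x². Remainder: −14x² + 4x + 10.
Step 7: lead(−14x² + 4x + 10) ÷ lead(D) = −14x² ÷ −2x = 7x. Subtract (7x)·D = −14x² − 14x. Remainder: 18x + 10.
Step 8: lead(18x + 10) ÷ lead(D) = 18x ÷ −2x = −9. Subtract (−9)·D = 18x + 18. Remainder: −8.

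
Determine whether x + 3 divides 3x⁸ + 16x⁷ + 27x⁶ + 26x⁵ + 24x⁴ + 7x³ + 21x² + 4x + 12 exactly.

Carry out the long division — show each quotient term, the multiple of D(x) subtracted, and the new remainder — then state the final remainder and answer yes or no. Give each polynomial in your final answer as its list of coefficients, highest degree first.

R = [0], so D(x) is a factor of P(x). yes

Step 1: lead(3x⁸ + 16x⁷ + 27x⁶ + 26x⁵ + 24x⁴ + 7x³ + 21x² + 4x + 12) ÷ lead(D) = 3x⁸ ÷ x = 3x⁷. Subtract (3x⁷)·D = 3x⁸ + 9x⁷. Remainder: 7x⁷ + 27x⁶ + 26x⁵ + 24x⁴ + 7x³ + 21x² + 4x + 12.
Step 2: lead(7x⁷ + 27x⁶ + 26x⁵ + 24x⁴ + 7x³ + 21x² + 4x + 12) ÷ lead(D) = 7x⁷ ÷ x = 7x⁶. Subtract (7x⁶)·D = 7x⁷ + 21x⁶. Remainder: 6x⁶ + 26x⁵ + 24x⁴ + 7x³ + 21x² + 4x + 12.
Step 3: lead(6x⁶ + 26x⁵ + 24x⁴ + 7x³ + 21x² + 4x + 12) ÷ lead(D) = 6x⁶ ÷ x = 6x⁵. Subtract (6x⁵)·D = 6x⁶ + 18x⁵. Remainder: 8x⁵ + 24x⁴ + 7x³ + 21x² + 4x + 12.
Step 4: lead(8x⁵ + 24x⁴ + 7x³ + 21x² + 4x + 12) ÷ lead(D) = 8x⁵ ÷ x = 8x⁴. Subtract (8x⁴)·D = 8x⁵ + 24x⁴. Remainder: 7x³ + 21x² + 4x + 12.
Step 5: lead(7x³ + 21x² + 4x + 12) ÷ lead(D) = 7x³ ÷ x = 7x². Subtract (7x²)·D = 7x³ + 21x². Remainder: 4x + 12.
Step 6: lead(4x + 12) ÷ lead(D) = 4x ÷ x = 4. Subtract (4)·D = 4x + 12. Remainder: 0.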